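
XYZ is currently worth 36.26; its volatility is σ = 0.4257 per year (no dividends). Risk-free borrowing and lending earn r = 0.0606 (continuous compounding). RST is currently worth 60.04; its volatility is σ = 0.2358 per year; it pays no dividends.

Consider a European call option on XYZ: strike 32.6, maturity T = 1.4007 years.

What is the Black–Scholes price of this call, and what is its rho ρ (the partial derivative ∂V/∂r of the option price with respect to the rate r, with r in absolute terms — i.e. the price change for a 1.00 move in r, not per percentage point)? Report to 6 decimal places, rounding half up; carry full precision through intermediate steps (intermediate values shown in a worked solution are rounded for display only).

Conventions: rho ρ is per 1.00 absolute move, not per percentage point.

σ√T = 0.4257·√1.4007 = 0.503821
d₁ = (ln(S/K) + (r+σ²/2)T) / (σ√T) = (ln(36.26/32.6) + (0.0606+0.4257²/2)·1.4007) / 0.503821 = (0.106403 + 0.211800) / 0.503821 = 0.631580
d₂ = d₁ − σ√T = 0.631580 − 0.503821 = 0.127759
e^{−rT} = 0.918620
N(d₁) = 0.736169,  N(d₂) = 0.550830
Call price V = S·N(d₁) − K·e^{−rT}·N(d₂) = 26.693497 − 16.495720 = 10.197777
ρ = K·T·e^{−rT}·N(d₂) = 23.105555

price = 10.197777
ρ = 23.105555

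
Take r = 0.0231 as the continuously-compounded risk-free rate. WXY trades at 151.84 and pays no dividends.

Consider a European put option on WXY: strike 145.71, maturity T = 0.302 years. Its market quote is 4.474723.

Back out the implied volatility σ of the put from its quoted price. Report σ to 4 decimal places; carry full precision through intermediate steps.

sigma = 0.2313

At σ = 0.2313 the Black–Scholes value reproduces the quote:
σ√T = 0.2313·√0.302 = 0.127110
d₁ = (ln(S/K) + (r+σ²/2)T) / (σ√T) = (ln(151.84/145.71) + (0.0231+0.2313²/2)·0.302) / 0.127110 = (0.041209 + 0.015055) / 0.127110 = 0.442638
d₂ = d₁ − σ√T = 0.442638 − 0.127110 = 0.315528
e^{−rT} = 0.993048
N(−d₁) = 0.329014,  N(−d₂) = 0.376180
V = K·e^{−rT}·N(−d₂) − S·N(−d₁) = 54.432176 − 49.957452 = 4.474723 (matching the quote); vega is positive throughout, so no other σ reproduces this price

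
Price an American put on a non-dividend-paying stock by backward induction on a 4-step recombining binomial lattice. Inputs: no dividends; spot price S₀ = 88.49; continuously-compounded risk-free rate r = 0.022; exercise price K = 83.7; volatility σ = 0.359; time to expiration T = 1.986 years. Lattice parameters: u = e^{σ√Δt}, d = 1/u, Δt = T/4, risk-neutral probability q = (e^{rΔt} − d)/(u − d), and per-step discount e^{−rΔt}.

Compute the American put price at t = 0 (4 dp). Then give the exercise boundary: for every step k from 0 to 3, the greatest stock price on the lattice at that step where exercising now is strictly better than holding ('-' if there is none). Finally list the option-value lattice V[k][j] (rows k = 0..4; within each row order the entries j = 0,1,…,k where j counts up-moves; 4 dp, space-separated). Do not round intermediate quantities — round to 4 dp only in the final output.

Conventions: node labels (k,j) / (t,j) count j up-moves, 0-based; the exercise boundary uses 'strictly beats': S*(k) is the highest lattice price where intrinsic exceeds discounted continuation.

price = 12.9315
boundary = - - 53.3550 41.4300
tree:
12.9315
20.1988 4.6610
30.3450 8.7032 0.0000
42.2700 16.2511 0.0000 0.0000
51.5297 30.3450 0.0000 0.0000 0.0000

params: Δt=0.49650 u=1.28783 d=0.77650 q=0.45857 e^(-rΔt)=0.98914
t_4 payoffs: 51.5297 30.3450 0.0000 0.0000 0.0000
t_3: node(3,0) S=41.4300 payoff=42.2700 vs cont=41.3607 → 42.2700 [stop]  node(3,1) S=68.7123 payoff=14.9877 vs cont=16.2511 → 16.2511 [wait]  node(3,2) S=113.9604 payoff=0.0000 vs cont=0.0000 → 0.0000 [wait]  node(3,3) S=189.0050 payoff=0.0000 vs cont=0.0000 → 0.0000 [wait]  ⇒ S*(3)=41.4300
t_2: node(2,0) S=53.3550 payoff=30.3450 vs cont=30.0088 → 30.3450 [stop]  node(2,1) S=88.4900 payoff=0.0000 vs cont=8.7032 → 8.7032 [wait]  node(2,2) S=146.7620 payoff=0.0000 vs cont=0.0000 → 0.0000 [wait]  ⇒ S*(2)=53.3550
t_1: node(1,0) S=68.7123 payoff=14.9877 vs cont=20.1988 → 20.1988 [wait]  node(1,1) S=113.9604 payoff=0.0000 vs cont=4.6610 → 4.6610 [wait]  ⇒ S*(1)=-
t_0: node(0,0) S=88.4900 payoff=0.0000 vs cont=12.9315 → 12.9315 [wait]  ⇒ S*(0)=-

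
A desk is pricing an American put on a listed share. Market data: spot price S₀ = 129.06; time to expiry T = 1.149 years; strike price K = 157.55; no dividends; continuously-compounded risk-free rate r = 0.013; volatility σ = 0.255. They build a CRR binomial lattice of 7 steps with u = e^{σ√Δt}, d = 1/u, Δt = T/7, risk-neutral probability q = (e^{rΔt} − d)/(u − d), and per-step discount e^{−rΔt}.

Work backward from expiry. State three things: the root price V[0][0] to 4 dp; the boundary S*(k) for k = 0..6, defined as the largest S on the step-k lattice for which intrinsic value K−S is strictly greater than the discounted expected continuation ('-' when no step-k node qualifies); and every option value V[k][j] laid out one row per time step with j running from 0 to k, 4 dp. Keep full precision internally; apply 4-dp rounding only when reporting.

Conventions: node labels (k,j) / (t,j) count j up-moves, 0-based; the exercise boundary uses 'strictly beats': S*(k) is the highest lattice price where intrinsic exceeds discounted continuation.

price = 32.8281
boundary = - - 104.9678 94.6647 104.9678 116.3922 129.0600
tree:
32.8281
42.2566 22.9417
52.5822 31.4572 13.9830
62.8853 41.5487 20.8593 6.7289
72.1771 52.5822 29.9931 11.2337 1.9658
80.5568 62.8853 41.1578 18.2469 3.8216 0.0000
88.1140 72.1771 52.5822 28.4900 7.4295 0.0000 0.0000
94.9295 80.5568 62.8853 41.1578 14.4434 0.0000 0.0000 0.0000

Δt=0.16414, u=1.10884, d=0.90185, q=0.48451, disc=e^(-rΔt)=0.99787
k=7 terminal: V=max(K-S,0) → 94.9295 80.5568 62.8853 41.1578 14.4434 0.0000 0.0000 0.0000
k=6: j=0 S=69.4360 intr=88.1140 cont=87.7782 V=88.1140[EX]; j=1 S=85.3729 intr=72.1771 cont=71.8412 V=72.1771[EX]; j=2 S=104.9678 intr=52.5822 cont=52.2464 V=52.5822[EX]; j=3 S=129.0600 intr=28.4900 cont=28.1542 V=28.4900[EX]; j=4 S=158.6819 intr=0.0000 cont=7.4295 V=7.4295[hold]; j=5 S=195.1026 intr=0.0000 cont=0.0000 V=0.0000[hold]; j=6 S=239.8827 intr=0.0000 cont=0.0000 V=0.0000[hold]  S*(6)=129.0600
k=5: j=0 S=76.9932 intr=80.5568 cont=80.2210 V=80.5568[EX]; j=1 S=94.6647 intr=62.8853 cont=62.5495 V=62.8853[EX]; j=2 S=116.3922 intr=41.1578 cont=40.8220 V=41.1578[EX]; j=3 S=143.1066 intr=14.4434 cont=18.2469 V=18.2469[hold]; j=4 S=175.9524 intr=0.0000 cont=3.8216 V=3.8216[hold]; j=5 S=216.3371 intr=0.0000 cont=0.0000 V=0.0000[hold]  S*(5)=116.3922
k=4: j=0 S=85.3729 intr=72.1771 cont=71.8412 V=72.1771[EX]; j=1 S=104.9678 intr=52.5822 cont=52.2464 V=52.5822[EX]; j=2 S=129.0600 intr=28.4900 cont=29.9931 V=29.9931[hold]; j=3 S=158.6819 intr=0.0000 cont=11.2337 V=11.2337[hold]; j=4 S=195.1026 intr=0.0000 cont=1.9658 V=1.9658[hold]  S*(4)=104.9678
k=3: j=0 S=94.6647 intr=62.8853 cont=62.5495 V=62.8853[EX]; j=1 S=116.3922 intr=41.1578 cont=41.5487 V=41.5487[hold]; j=2 S=143.1066 intr=14.4434 cont=20.8593 V=20.8593[hold]; j=3 S=175.9524 intr=0.0000 cont=6.7289 V=6.7289[hold]  S*(3)=94.6647
k=2: j=0 S=104.9678 intr=52.5822 cont=52.4354 V=52.5822[EX]; j=1 S=129.0600 intr=28.4900 cont=31.4572 V=31.4572[hold]; j=2 S=158.6819 intr=0.0000 cont=13.9830 V=13.9830[hold]  S*(2)=104.9678
k=1: j=0 S=116.3922 intr=41.1578 cont=42.2566 V=42.2566[hold]; j=1 S=143.1066 intr=14.4434 cont=22.9417 V=22.9417[hold]  S*(1)=-
k=0: j=0 S=129.0600 intr=28.4900 cont=32.8281 V=32.8281[hold]  S*(0)=-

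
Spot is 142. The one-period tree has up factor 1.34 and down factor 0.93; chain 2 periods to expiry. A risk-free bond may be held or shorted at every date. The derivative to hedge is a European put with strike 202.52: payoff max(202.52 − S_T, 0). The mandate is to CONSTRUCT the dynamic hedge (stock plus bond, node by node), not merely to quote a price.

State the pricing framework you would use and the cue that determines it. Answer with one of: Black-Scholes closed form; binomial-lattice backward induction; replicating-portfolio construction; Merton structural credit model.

framework: replicating-portfolio construction

Key observation: since the answer must list Δ and B at each node of the 1.34/0.93 lattice on 142, the replicating-portfolio method — solving the two-state system at every node — is the one that applies.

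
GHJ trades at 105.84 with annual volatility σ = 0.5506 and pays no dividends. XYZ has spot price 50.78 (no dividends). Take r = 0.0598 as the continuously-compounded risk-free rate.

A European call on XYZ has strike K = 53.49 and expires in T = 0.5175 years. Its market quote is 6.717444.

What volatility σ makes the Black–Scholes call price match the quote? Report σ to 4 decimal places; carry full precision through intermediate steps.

At σ = 0.4945 the Black–Scholes value reproduces the quote:
σ√T = 0.4945·√0.5175 = 0.355731
d₁ = (ln(S/K) + (r+σ²/2)T) / (σ√T) = (ln(50.78/53.49) + (0.0598+0.4945²/2)·0.5175) / 0.355731 = (-0.051992 + 0.094219) / 0.355731 = 0.118704
d₂ = d₁ − σ√T = 0.118704 − 0.355731 = -0.237027
e^{−rT} = 0.969527
N(d₁) = 0.547245,  N(d₂) = 0.406318
V = S·N(d₁) − K·e^{−rT}·N(d₂) = 27.789098 − 21.071654 = 6.717444 (the quoted price), and the Black–Scholes price is strictly increasing in σ, so σ is unique

sigma = 0.4945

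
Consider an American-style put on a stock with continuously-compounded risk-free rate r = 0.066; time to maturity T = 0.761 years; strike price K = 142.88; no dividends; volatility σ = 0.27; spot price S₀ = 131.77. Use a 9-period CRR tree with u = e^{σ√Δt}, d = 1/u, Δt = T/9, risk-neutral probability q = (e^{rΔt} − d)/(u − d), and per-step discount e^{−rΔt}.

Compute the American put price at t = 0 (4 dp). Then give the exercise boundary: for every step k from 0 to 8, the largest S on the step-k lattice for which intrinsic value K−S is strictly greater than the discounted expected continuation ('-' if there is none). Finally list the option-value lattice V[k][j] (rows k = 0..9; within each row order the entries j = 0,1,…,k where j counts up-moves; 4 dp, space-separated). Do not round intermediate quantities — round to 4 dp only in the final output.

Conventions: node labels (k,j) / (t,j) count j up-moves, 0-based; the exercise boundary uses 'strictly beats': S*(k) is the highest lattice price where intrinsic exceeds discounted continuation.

Δt=0.08456  u=1.08168  d=0.92449  q=0.51599  discount=0.99443
step 9 (expiry): payoffs max(K−S,0) = 77.8758 66.8236 53.8922 38.7622 21.0598 0.3475 0.0000 0.0000 0.0000 0.0000
step 8: (k=8,j=0): S=70.3135, K−S=72.5665, hold=71.7714 ⇒ V=72.5665 exercise | (k=8,j=1): S=82.2684, K−S=60.6116, hold=59.8164 ⇒ V=60.6116 exercise | (k=8,j=2): S=96.2560, K−S=46.6240, hold=45.8289 ⇒ V=46.6240 exercise | (k=8,j=3): S=112.6217, K−S=30.2583, hold=29.4632 ⇒ V=30.2583 exercise | (k=8,j=4): S=131.7700, K−S=11.1100, hold=10.3149 ⇒ V=11.1100 exercise | (k=8,j=5): S=154.1740, K−S=0.0000, hold=0.1673 ⇒ V=0.1673 continue | (k=8,j=6): S=180.3871, K−S=0.0000, hold=0.0000 ⇒ V=0.0000 continue | (k=8,j=7): S=211.0571, K−S=0.0000, hold=0.0000 ⇒ V=0.0000 continue | (k=8,j=8): S=246.9417, K−S=0.0000, hold=0.0000 ⇒ V=0.0000 continue  boundary S*=131.7700
step 7: (k=7,j=0): S=76.0564, K−S=66.8236, hold=66.0284 ⇒ V=66.8236 exercise | (k=7,j=1): S=88.9878, K−S=53.8922, hold=53.0971 ⇒ V=53.8922 exercise | (k=7,j=2): S=104.1178, K−S=38.7622, hold=37.9671 ⇒ V=38.7622 exercise | (k=7,j=3): S=121.8202, K−S=21.0598, hold=20.2647 ⇒ V=21.0598 exercise | (k=7,j=4): S=142.5325, K−S=0.3475, hold=5.4333 ⇒ V=5.4333 continue | (k=7,j=5): S=166.7663, K−S=0.0000, hold=0.0805 ⇒ V=0.0805 continue | (k=7,j=6): S=195.1204, K−S=0.0000, hold=0.0000 ⇒ V=0.0000 continue | (k=7,j=7): S=228.2954, K−S=0.0000, hold=0.0000 ⇒ V=0.0000 continue  boundary S*=121.8202
step 6: (k=6,j=0): S=82.2684, K−S=60.6116, hold=59.8164 ⇒ V=60.6116 exercise | (k=6,j=1): S=96.2560, K−S=46.6240, hold=45.8289 ⇒ V=46.6240 exercise | (k=6,j=2): S=112.6217, K−S=30.2583, hold=29.4632 ⇒ V=30.2583 exercise | (k=6,j=3): S=131.7700, K−S=11.1100, hold=12.9244 ⇒ V=12.9244 continue | (k=6,j=4): S=154.1740, K−S=0.0000, hold=2.6565 ⇒ V=2.6565 continue | (k=6,j=5): S=180.3871, K−S=0.0000, hold=0.0388 ⇒ V=0.0388 continue | (k=6,j=6): S=211.0571, K−S=0.0000, hold=0.0000 ⇒ V=0.0000 continue  boundary S*=112.6217
step 5: (k=5,j=0): S=88.9878, K−S=53.8922, hold=53.0971 ⇒ V=53.8922 exercise | (k=5,j=1): S=104.1178, K−S=38.7622, hold=37.9671 ⇒ V=38.7622 exercise | (k=5,j=2): S=121.8202, K−S=21.0598, hold=21.1957 ⇒ V=21.1957 continue | (k=5,j=3): S=142.5325, K−S=0.3475, hold=7.5839 ⇒ V=7.5839 continue | (k=5,j=4): S=166.7663, K−S=0.0000, hold=1.2985 ⇒ V=1.2985 continue | (k=5,j=5): S=195.1204, K−S=0.0000, hold=0.0187 ⇒ V=0.0187 continue  boundary S*=104.1178
step 4: (k=4,j=0): S=96.2560, K−S=46.6240, hold=45.8289 ⇒ V=46.6240 exercise | (k=4,j=1): S=112.6217, K−S=30.2583, hold=29.5329 ⇒ V=30.2583 exercise | (k=4,j=2): S=131.7700, K−S=11.1100, hold=14.0933 ⇒ V=14.0933 continue | (k=4,j=3): S=154.1740, K−S=0.0000, hold=4.3166 ⇒ V=4.3166 continue | (k=4,j=4): S=180.3871, K−S=0.0000, hold=0.6346 ⇒ V=0.6346 continue  boundary S*=112.6217
step 3: (k=3,j=0): S=104.1178, K−S=38.7622, hold=37.9671 ⇒ V=38.7622 exercise | (k=3,j=1): S=121.8202, K−S=21.0598, hold=21.7954 ⇒ V=21.7954 continue | (k=3,j=2): S=142.5325, K−S=0.3475, hold=8.9983 ⇒ V=8.9983 continue | (k=3,j=3): S=166.7663, K−S=0.0000, hold=2.4033 ⇒ V=2.4033 continue  boundary S*=104.1178
step 2: (k=2,j=0): S=112.6217, K−S=30.2583, hold=29.8406 ⇒ V=30.2583 exercise | (k=2,j=1): S=131.7700, K−S=11.1100, hold=15.1078 ⇒ V=15.1078 continue | (k=2,j=2): S=154.1740, K−S=0.0000, hold=5.5642 ⇒ V=5.5642 continue  boundary S*=112.6217
step 1: (k=1,j=0): S=121.8202, K−S=21.0598, hold=22.3160 ⇒ V=22.3160 continue | (k=1,j=1): S=142.5325, K−S=0.3475, hold=10.1268 ⇒ V=10.1268 continue  boundary S*=-
step 0: (k=0,j=0): S=131.7700, K−S=11.1100, hold=15.9373 ⇒ V=15.9373 continue  boundary S*=-

price = 15.9373
boundary = - - 112.6217 104.1178 112.6217 104.1178 112.6217 121.8202 131.7700
tree:
15.9373
22.3160 10.1268
30.2583 15.1078 5.5642
38.7622 21.7954 8.9983 2.4033
46.6240 30.2583 14.0933 4.3166 0.6346
53.8922 38.7622 21.1957 7.5839 1.2985 0.0187
60.6116 46.6240 30.2583 12.9244 2.6565 0.0388 0.0000
66.8236 53.8922 38.7622 21.0598 5.4333 0.0805 0.0000 0.0000
72.5665 60.6116 46.6240 30.2583 11.1100 0.1673 0.0000 0.0000 0.0000
77.8758 66.8236 53.8922 38.7622 21.0598 0.3475 0.0000 0.0000 0.0000 0.0000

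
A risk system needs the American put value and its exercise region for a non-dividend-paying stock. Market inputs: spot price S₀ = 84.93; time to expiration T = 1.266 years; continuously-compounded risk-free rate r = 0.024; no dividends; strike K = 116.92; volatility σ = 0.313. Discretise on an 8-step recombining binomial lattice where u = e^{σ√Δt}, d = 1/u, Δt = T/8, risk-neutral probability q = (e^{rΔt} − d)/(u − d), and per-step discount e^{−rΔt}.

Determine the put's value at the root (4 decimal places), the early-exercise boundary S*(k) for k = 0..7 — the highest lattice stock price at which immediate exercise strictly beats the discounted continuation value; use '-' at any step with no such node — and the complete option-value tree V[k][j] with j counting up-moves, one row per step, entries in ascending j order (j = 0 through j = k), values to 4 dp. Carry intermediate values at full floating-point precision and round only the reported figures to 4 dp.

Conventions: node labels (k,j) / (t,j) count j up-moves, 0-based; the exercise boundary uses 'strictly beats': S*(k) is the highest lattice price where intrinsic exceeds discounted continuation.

price = 33.7911
boundary = - - 66.2079 74.9869 66.2079 74.9869 84.9300 96.1915
tree:
33.7911
42.0345 25.2737
50.7121 33.1192 17.1132
58.4633 41.9331 23.9886 9.9222
65.3070 50.7121 32.4159 15.1982 4.3789
71.3495 58.4633 41.9331 22.5304 7.5054 1.0821
76.6846 65.3070 50.7121 31.9900 12.6286 2.1058 0.0000
81.3951 71.3495 58.4633 41.9331 20.7285 4.0977 0.0000 0.0000
85.5541 76.6846 65.3070 50.7121 31.9900 7.9738 0.0000 0.0000 0.0000

Δt=0.15825  u=1.13260  d=0.88293  q=0.48415  discount=0.99621
step 8 (expiry): payoffs max(K−S,0) = 85.5541 76.6846 65.3070 50.7121 31.9900 7.9738 0.0000 0.0000 0.0000
step 7: (k=7,j=0): S=35.5249, K−S=81.3951, hold=80.9519 ⇒ V=81.3951 exercise | (k=7,j=1): S=45.5705, K−S=71.3495, hold=70.9063 ⇒ V=71.3495 exercise | (k=7,j=2): S=58.4567, K−S=58.4633, hold=58.0200 ⇒ V=58.4633 exercise | (k=7,j=3): S=74.9869, K−S=41.9331, hold=41.4898 ⇒ V=41.9331 exercise | (k=7,j=4): S=96.1915, K−S=20.7285, hold=20.2853 ⇒ V=20.7285 exercise | (k=7,j=5): S=123.3922, K−S=0.0000, hold=4.0977 ⇒ V=4.0977 continue | (k=7,j=6): S=158.2846, K−S=0.0000, hold=0.0000 ⇒ V=0.0000 continue | (k=7,j=7): S=203.0437, K−S=0.0000, hold=0.0000 ⇒ V=0.0000 continue  boundary S*=96.1915
step 6: (k=6,j=0): S=40.2354, K−S=76.6846, hold=76.2414 ⇒ V=76.6846 exercise | (k=6,j=1): S=51.6130, K−S=65.3070, hold=64.8638 ⇒ V=65.3070 exercise | (k=6,j=2): S=66.2079, K−S=50.7121, hold=50.2688 ⇒ V=50.7121 exercise | (k=6,j=3): S=84.9300, K−S=31.9900, hold=31.5468 ⇒ V=31.9900 exercise | (k=6,j=4): S=108.9462, K−S=7.9738, hold=12.6286 ⇒ V=12.6286 continue | (k=6,j=5): S=139.7536, K−S=0.0000, hold=2.1058 ⇒ V=2.1058 continue | (k=6,j=6): S=179.2727, K−S=0.0000, hold=0.0000 ⇒ V=0.0000 continue  boundary S*=84.9300
step 5: (k=5,j=0): S=45.5705, K−S=71.3495, hold=70.9063 ⇒ V=71.3495 exercise | (k=5,j=1): S=58.4567, K−S=58.4633, hold=58.0200 ⇒ V=58.4633 exercise | (k=5,j=2): S=74.9869, K−S=41.9331, hold=41.4898 ⇒ V=41.9331 exercise | (k=5,j=3): S=96.1915, K−S=20.7285, hold=22.5304 ⇒ V=22.5304 continue | (k=5,j=4): S=123.3922, K−S=0.0000, hold=7.5054 ⇒ V=7.5054 continue | (k=5,j=5): S=158.2846, K−S=0.0000, hold=1.0821 ⇒ V=1.0821 continue  boundary S*=74.9869
step 4: (k=4,j=0): S=51.6130, K−S=65.3070, hold=64.8638 ⇒ V=65.3070 exercise | (k=4,j=1): S=66.2079, K−S=50.7121, hold=50.2688 ⇒ V=50.7121 exercise | (k=4,j=2): S=84.9300, K−S=31.9900, hold=32.4159 ⇒ V=32.4159 continue | (k=4,j=3): S=108.9462, K−S=7.9738, hold=15.1982 ⇒ V=15.1982 continue | (k=4,j=4): S=139.7536, K−S=0.0000, hold=4.3789 ⇒ V=4.3789 continue  boundary S*=66.2079
step 3: (k=3,j=0): S=58.4567, K−S=58.4633, hold=58.0200 ⇒ V=58.4633 exercise | (k=3,j=1): S=74.9869, K−S=41.9331, hold=41.6952 ⇒ V=41.9331 exercise | (k=3,j=2): S=96.1915, K−S=20.7285, hold=23.9886 ⇒ V=23.9886 continue | (k=3,j=3): S=123.3922, K−S=0.0000, hold=9.9222 ⇒ V=9.9222 continue  boundary S*=74.9869
step 2: (k=2,j=0): S=66.2079, K−S=50.7121, hold=50.2688 ⇒ V=50.7121 exercise | (k=2,j=1): S=84.9300, K−S=31.9900, hold=33.1192 ⇒ V=33.1192 continue | (k=2,j=2): S=108.9462, K−S=7.9738, hold=17.1132 ⇒ V=17.1132 continue  boundary S*=66.2079
step 1: (k=1,j=0): S=74.9869, K−S=41.9331, hold=42.0345 ⇒ V=42.0345 continue | (k=1,j=1): S=96.1915, K−S=20.7285, hold=25.2737 ⇒ V=25.2737 continue  boundary S*=-
step 0: (k=0,j=0): S=84.9300, K−S=31.9900, hold=33.7911 ⇒ V=33.7911 continue  boundary S*=-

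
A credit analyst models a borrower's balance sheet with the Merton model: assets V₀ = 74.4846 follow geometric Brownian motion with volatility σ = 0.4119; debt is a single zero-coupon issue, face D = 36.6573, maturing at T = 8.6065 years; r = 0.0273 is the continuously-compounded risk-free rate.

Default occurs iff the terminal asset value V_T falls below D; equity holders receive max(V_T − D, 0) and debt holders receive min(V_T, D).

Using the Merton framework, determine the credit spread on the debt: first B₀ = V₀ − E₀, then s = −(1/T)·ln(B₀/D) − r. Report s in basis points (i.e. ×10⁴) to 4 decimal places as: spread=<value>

spread=283.5195

With assets at 74.4846 and a single debt payment of 36.6573 at 8.6065 years:
d₁ = [ln(V₀/D) + (r + σ²/2)T] / (σ√T)
   = [ln(74.4846/36.6573) + (0.0273 + 0.5·0.4119²)·8.6065] / (0.4119·√8.6065)
   = [0.708980 + 0.965054] / 1.208384 = 1.385349
d₂ = d₁ − σ√T = 1.385349 − 1.208384 = 0.176964
N(d₁) = 0.917027,  N(d₂) = 0.570232,  e^(−rT) = 0.790604
E₀ = V₀·N(d₁) − D·e^(−rT)·N(d₂)
   = 74.4846·0.917027 − 36.6573·0.790604·0.570232 = 51.778263
B₀ = V₀ − E₀ = 74.4846 − 51.778263 = 22.706337
spread = −(1/T)·ln(B₀/D) − r = −(1/8.6065)·ln(22.706337/36.6573) − 0.0273 = 0.02835195
in basis points: 0.02835195 × 10⁴ = 283.5195 bp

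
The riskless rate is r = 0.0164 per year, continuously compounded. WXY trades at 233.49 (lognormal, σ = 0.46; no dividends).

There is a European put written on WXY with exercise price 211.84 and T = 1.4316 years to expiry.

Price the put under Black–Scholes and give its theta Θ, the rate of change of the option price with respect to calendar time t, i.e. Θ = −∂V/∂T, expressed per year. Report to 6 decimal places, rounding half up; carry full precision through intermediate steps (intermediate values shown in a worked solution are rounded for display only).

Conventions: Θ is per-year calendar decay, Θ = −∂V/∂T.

σ√T = 0.46·√1.4316 = 0.550388
d₁ = (ln(S/K) + (r+σ²/2)T) / (σ√T) = (ln(233.49/211.84) + (0.0164+0.46²/2)·1.4316) / 0.550388 = (0.097308 + 0.174942) / 0.550388 = 0.494650
d₂ = d₁ − σ√T = 0.494650 − 0.550388 = -0.055737
e^{−rT} = 0.976795
N(−d₁) = 0.310423,  N(−d₂) = 0.522224
Put price V = K·e^{−rT}·N(−d₂) − S·N(−d₁) = 108.060922 − 72.480769 = 35.580153
φ(d₁) = (1/√(2π))·e^{−d₁²/2} = 0.353003
Θ = −S·φ(d₁)·σ/(2√T) + r·K·e^{−rT}·N(−d₂) = −15.843968 + 1.772199 = -14.071769

price = 35.580153
Θ = -14.071769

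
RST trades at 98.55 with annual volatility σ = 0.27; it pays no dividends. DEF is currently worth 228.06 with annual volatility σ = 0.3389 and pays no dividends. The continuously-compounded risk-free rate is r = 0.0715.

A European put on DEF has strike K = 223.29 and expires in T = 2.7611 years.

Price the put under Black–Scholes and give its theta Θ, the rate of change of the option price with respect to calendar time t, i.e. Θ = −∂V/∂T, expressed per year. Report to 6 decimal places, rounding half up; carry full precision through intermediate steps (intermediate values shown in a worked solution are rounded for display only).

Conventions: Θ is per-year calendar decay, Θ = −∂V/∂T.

σ√T = 0.3389·√2.7611 = 0.563135
d₁ = (ln(S/K) + (r+σ²/2)T) / (σ√T) = (ln(228.06/223.29) + (0.0715+0.3389²/2)·2.7611) / 0.563135 = (0.021137 + 0.355979) / 0.563135 = 0.669673
d₂ = d₁ − σ√T = 0.669673 − 0.563135 = 0.106538
e^{−rT} = 0.820847
N(−d₁) = 0.251533,  N(−d₂) = 0.457578
Put price V = K·e^{−rT}·N(−d₂) − S·N(−d₁) = 83.867994 − 57.364618 = 26.503376
φ(d₁) = (1/√(2π))·e^{−d₁²/2} = 0.318807
Θ = −S·φ(d₁)·σ/(2√T) + r·K·e^{−rT}·N(−d₂) = −7.414422 + 5.996562 = -1.417861

price = 26.503376
Θ = -1.417861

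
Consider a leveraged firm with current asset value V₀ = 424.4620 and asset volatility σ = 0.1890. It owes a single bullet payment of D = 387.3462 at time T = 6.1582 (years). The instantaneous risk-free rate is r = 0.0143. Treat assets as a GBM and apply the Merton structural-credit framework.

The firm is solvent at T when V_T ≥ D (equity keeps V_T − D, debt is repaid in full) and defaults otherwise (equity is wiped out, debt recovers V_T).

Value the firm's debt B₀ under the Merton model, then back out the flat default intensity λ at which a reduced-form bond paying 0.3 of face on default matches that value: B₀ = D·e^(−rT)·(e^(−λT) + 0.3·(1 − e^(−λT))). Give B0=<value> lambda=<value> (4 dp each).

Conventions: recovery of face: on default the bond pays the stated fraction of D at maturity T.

Work the structural quantities from V₀ = 424.4620 against face 387.3462:
d₁ = [ln(V₀/D) + (r + σ²/2)T] / (σ√T)
   = [ln(424.4620/387.3462) + (0.0143 + 0.5·0.1890²)·6.1582] / (0.1890·√6.1582)
   = [0.091504 + 0.198051] / 0.469017 = 0.617364
d₂ = d₁ − σ√T = 0.617364 − 0.469017 = 0.148347
N(d₁) = 0.731503,  N(d₂) = 0.558966,  e^(−rT) = 0.915704
E₀ = V₀·N(d₁) − D·e^(−rT)·N(d₂)
   = 424.4620·0.731503 − 387.3462·0.915704·0.558966 = 112.233151
B₀ = V₀ − E₀ = 424.4620 − 112.233151 = 312.228849
e^(−λT) = (B₀·e^(rT)/D − 0.3)/(1 − 0.3) = (312.2288·1.092056/387.3462 − 0.3)/0.7 = 0.82896500
λ = −ln(0.82896500)/6.1582 = 0.030460

B0=312.2288 lambda=0.0305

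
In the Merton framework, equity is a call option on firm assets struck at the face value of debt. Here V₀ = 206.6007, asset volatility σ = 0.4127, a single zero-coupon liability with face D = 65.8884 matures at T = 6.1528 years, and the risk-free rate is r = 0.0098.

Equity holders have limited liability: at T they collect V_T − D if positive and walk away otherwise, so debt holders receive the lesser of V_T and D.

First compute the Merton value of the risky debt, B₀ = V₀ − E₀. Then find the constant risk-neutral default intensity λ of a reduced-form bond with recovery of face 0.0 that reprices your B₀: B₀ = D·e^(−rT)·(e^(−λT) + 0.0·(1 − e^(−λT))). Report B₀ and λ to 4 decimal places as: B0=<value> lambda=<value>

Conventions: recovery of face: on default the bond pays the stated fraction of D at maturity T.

B0=55.7660 lambda=0.0173

With assets at 206.6007 and a single debt payment of 65.8884 at 6.1528 years:
d₁ = [ln(V₀/D) + (r + σ²/2)T] / (σ√T)
   = [ln(206.6007/65.8884) + (0.0098 + 0.5·0.4127²)·6.1528] / (0.4127·√6.1528)
   = [1.142826 + 0.584274] / 1.023696 = 1.687122
d₂ = d₁ − σ√T = 1.687122 − 1.023696 = 0.663426
N(d₁) = 0.954210,  N(d₂) = 0.746471,  e^(−rT) = 0.941484
E₀ = V₀·N(d₁) − D·e^(−rT)·N(d₂)
   = 206.6007·0.954210 − 65.8884·0.941484·0.746471 = 150.834687
B₀ = V₀ − E₀ = 206.6007 − 150.834687 = 55.766013
e^(−λT) = (B₀·e^(rT)/D − 0)/(1 − 0) = (55.7660·1.062152/65.8884 − 0)/1 = 0.89897451
λ = −ln(0.89897451)/6.1528 = 0.017309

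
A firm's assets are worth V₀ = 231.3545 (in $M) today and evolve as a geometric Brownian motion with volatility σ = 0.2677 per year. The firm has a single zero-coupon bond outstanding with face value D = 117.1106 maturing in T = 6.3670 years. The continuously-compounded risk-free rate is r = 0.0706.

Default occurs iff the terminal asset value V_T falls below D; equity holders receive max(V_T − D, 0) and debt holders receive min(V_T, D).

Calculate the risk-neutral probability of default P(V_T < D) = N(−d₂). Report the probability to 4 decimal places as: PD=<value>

Equity is a call on the firm's assets struck at D = 117.1106:
d₁ = [ln(V₀/D) + (r + σ²/2)T] / (σ√T)
   = [ln(231.3545/117.1106) + (0.0706 + 0.5·0.2677²)·6.3670] / (0.2677·√6.3670)
   = [0.680832 + 0.677650] / 0.675485 = 2.011121
d₂ = d₁ − σ√T = 2.011121 − 0.675485 = 1.335636
risk-neutral PD = N(−d₂) = N(-1.335636) = 0.090834

PD=0.0908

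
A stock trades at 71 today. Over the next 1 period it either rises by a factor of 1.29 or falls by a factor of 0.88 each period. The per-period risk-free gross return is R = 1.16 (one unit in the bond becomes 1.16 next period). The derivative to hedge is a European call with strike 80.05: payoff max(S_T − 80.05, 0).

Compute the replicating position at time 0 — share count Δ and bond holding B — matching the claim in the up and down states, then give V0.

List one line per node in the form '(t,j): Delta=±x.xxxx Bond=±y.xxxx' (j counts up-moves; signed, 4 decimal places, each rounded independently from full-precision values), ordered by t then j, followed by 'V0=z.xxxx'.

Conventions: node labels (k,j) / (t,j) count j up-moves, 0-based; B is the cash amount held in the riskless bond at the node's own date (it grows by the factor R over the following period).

(0,0): Delta=0.3964 Bond=-21.3524
V0=6.7939

Arbitrage-free pricing uses the up-move probability p* = (R−d)/(u−d) = 0.6829, discounting each step at R = 1.16.
Payoffs at expiry: V(1,0)=0.0000, V(1,1)=11.5400
  t=0,j=0: stock 71.0000 → up 91.5900 (V=11.5400), down 62.4800 (V=0.0000). Price 6.7939; hedge Δ=0.3964, bond B=-21.3524.
Sanity check at the root: Δ(0,0)·S0 + B(0,0) reproduces V0 = 6.7939.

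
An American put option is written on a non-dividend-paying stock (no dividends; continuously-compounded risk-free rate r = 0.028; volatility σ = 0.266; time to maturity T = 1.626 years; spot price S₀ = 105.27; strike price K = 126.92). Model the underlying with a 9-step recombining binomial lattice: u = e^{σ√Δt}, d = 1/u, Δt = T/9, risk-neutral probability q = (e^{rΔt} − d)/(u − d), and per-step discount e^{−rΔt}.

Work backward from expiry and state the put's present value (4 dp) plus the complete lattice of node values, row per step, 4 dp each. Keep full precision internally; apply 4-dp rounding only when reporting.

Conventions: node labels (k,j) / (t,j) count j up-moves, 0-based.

price = 26.1837
tree:
26.1837
34.0247 18.4256
42.9548 25.2322 11.6468
51.9312 33.4895 17.0383 6.2470
59.9479 42.9548 24.1435 9.9395 2.5311
67.1076 51.9312 32.9365 15.3899 4.4619 0.5807
73.5019 59.9479 42.9548 23.0188 7.7382 1.1537 0.0000
79.2126 67.1076 51.9312 32.9040 13.1357 2.2922 0.0000 0.0000
84.3128 73.5019 59.9479 42.9548 21.6500 4.5543 0.0000 0.0000 0.0000
88.8677 79.2126 67.1076 51.9312 32.9040 9.0489 0.0000 0.0000 0.0000 0.0000

params: Δt=0.18067 u=1.11970 d=0.89309 q=0.49414 e^(-rΔt)=0.99495
t_9 payoffs: 88.8677 79.2126 67.1076 51.9312 32.9040 9.0489 0.0000 0.0000 0.0000 0.0000
k=8: node(8,0) S=42.6072 payoff=84.3128 vs cont=83.6723 → 84.3128 [stop]  node(8,1) S=53.4181 payoff=73.5019 vs cont=72.8614 → 73.5019 [stop]  node(8,2) S=66.9721 payoff=59.9479 vs cont=59.3075 → 59.9479 [stop]  node(8,3) S=83.9652 payoff=42.9548 vs cont=42.3144 → 42.9548 [stop]  node(8,4) S=105.2700 payoff=21.6500 vs cont=21.0096 → 21.6500 [stop]  node(8,5) S=131.9805 payoff=0.0000 vs cont=4.5543 → 4.5543 [wait]  node(8,6) S=165.4685 payoff=0.0000 vs cont=0.0000 → 0.0000 [wait]  node(8,7) S=207.4534 payoff=0.0000 vs cont=0.0000 → 0.0000 [wait]  node(8,8) S=260.0913 payoff=0.0000 vs cont=0.0000 → 0.0000 [wait]
k=7: node(7,0) S=47.7074 payoff=79.2126 vs cont=78.5721 → 79.2126 [stop]  node(7,1) S=59.8124 payoff=67.1076 vs cont=66.4672 → 67.1076 [stop]  node(7,2) S=74.9888 payoff=51.9312 vs cont=51.2907 → 51.9312 [stop]  node(7,3) S=94.0160 payoff=32.9040 vs cont=32.2635 → 32.9040 [stop]  node(7,4) S=117.8711 payoff=9.0489 vs cont=13.1357 → 13.1357 [wait]  node(7,5) S=147.7790 payoff=0.0000 vs cont=2.2922 → 2.2922 [wait]  node(7,6) S=185.2755 payoff=0.0000 vs cont=0.0000 → 0.0000 [wait]  node(7,7) S=232.2861 payoff=0.0000 vs cont=0.0000 → 0.0000 [wait]
k=6: node(6,0) S=53.4181 payoff=73.5019 vs cont=72.8614 → 73.5019 [stop]  node(6,1) S=66.9721 payoff=59.9479 vs cont=59.3075 → 59.9479 [stop]  node(6,2) S=83.9652 payoff=42.9548 vs cont=42.3144 → 42.9548 [stop]  node(6,3) S=105.2700 payoff=21.6500 vs cont=23.0188 → 23.0188 [wait]  node(6,4) S=131.9805 payoff=0.0000 vs cont=7.7382 → 7.7382 [wait]  node(6,5) S=165.4685 payoff=0.0000 vs cont=1.1537 → 1.1537 [wait]  node(6,6) S=207.4534 payoff=0.0000 vs cont=0.0000 → 0.0000 [wait]
k=5: node(5,0) S=59.8124 payoff=67.1076 vs cont=66.4672 → 67.1076 [stop]  node(5,1) S=74.9888 payoff=51.9312 vs cont=51.2907 → 51.9312 [stop]  node(5,2) S=94.0160 payoff=32.9040 vs cont=32.9365 → 32.9365 [wait]  node(5,3) S=117.8711 payoff=9.0489 vs cont=15.3899 → 15.3899 [wait]  node(5,4) S=147.7790 payoff=0.0000 vs cont=4.4619 → 4.4619 [wait]  node(5,5) S=185.2755 payoff=0.0000 vs cont=0.5807 → 0.5807 [wait]
k=4: node(4,0) S=66.9721 payoff=59.9479 vs cont=59.3075 → 59.9479 [stop]  node(4,1) S=83.9652 payoff=42.9548 vs cont=42.3304 → 42.9548 [stop]  node(4,2) S=105.2700 payoff=21.6500 vs cont=24.1435 → 24.1435 [wait]  node(4,3) S=131.9805 payoff=0.0000 vs cont=9.9395 → 9.9395 [wait]  node(4,4) S=165.4685 payoff=0.0000 vs cont=2.5311 → 2.5311 [wait]
k=3: node(3,0) S=74.9888 payoff=51.9312 vs cont=51.2907 → 51.9312 [stop]  node(3,1) S=94.0160 payoff=32.9040 vs cont=33.4895 → 33.4895 [wait]  node(3,2) S=117.8711 payoff=9.0489 vs cont=17.0383 → 17.0383 [wait]  node(3,3) S=147.7790 payoff=0.0000 vs cont=6.2470 → 6.2470 [wait]
k=2: node(2,0) S=83.9652 payoff=42.9548 vs cont=42.6023 → 42.9548 [stop]  node(2,1) S=105.2700 payoff=21.6500 vs cont=25.2322 → 25.2322 [wait]  node(2,2) S=131.9805 payoff=0.0000 vs cont=11.6468 → 11.6468 [wait]
k=1: node(1,0) S=94.0160 payoff=32.9040 vs cont=34.0247 → 34.0247 [wait]  node(1,1) S=117.8711 payoff=9.0489 vs cont=18.4256 → 18.4256 [wait]
k=0: node(0,0) S=105.2700 payoff=21.6500 vs cont=26.1837 → 26.1837 [wait]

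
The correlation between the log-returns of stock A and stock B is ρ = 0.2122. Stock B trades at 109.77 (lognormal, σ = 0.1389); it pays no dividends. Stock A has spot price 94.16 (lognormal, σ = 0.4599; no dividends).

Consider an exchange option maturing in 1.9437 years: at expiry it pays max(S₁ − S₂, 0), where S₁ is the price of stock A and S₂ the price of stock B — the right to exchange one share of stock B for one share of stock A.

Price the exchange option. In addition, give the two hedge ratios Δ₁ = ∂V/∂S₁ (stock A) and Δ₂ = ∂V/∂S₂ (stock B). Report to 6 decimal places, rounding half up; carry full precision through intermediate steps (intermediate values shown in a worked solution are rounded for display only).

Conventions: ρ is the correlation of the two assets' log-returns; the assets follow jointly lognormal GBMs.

σ_eff = √(σ₁² + σ₂² − 2ρσ₁σ₂) = √(0.4599² + 0.1389² − 2·0.2122·0.4599·0.1389) = 0.451321
d₁ = (ln(S₁/S₂) + (q₂ − q₁ + σ_eff²/2)T) / (σ_eff√T) = (ln(94.16/109.77) + (0.0 − 0.0 + 0.101845)·1.9437) / 0.629216 = 0.070826
d₂ = d₁ − σ_eff√T = 0.070826 − 0.629216 = -0.558390
N(d₁) = 0.528232,  N(d₂) = 0.288289
V = S₁·e^{−q₁T}·N(d₁) − S₂·e^{−q₂T}·N(d₂) = 49.738310 − 31.645471 = 18.092838
Key observation: no risk-free rate is needed — with the second asset as numeraire the exchange option is a call on the ratio S₁/S₂, and r cancels out of the value.
Δ₁ = e^{−q₁T}·N(d₁) = 0.528232;  Δ₂ = −e^{−q₂T}·N(d₂) = -0.288289

exchange price = 18.092838
Δ1 = 0.528232
Δ2 = -0.288289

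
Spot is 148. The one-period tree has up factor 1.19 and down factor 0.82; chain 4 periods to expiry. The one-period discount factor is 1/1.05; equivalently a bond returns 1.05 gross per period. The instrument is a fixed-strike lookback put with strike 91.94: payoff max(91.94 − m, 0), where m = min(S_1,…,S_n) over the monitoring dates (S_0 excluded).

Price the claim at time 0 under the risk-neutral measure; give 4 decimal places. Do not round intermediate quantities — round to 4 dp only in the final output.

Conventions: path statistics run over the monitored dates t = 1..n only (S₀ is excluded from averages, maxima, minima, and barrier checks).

Under the martingale measure an up-move has probability p* = 0.6216; value the claim as the probability-weighted average of per-path payoffs, discounted 4 periods at R = 1.05.
Enumerate all 2^4 = 16 price paths (U = up ×1.19, D = down ×0.82); each path with k up-moves has probability p*^k·(1−p*)^(4−k).
DDDD: m=66.9140, payoff=25.0260, prob=0.020498
UDDD: m=97.1069, payoff=0.0000, prob=0.033675
DUDD: m=97.1069, payoff=0.0000, prob=0.033675
UUDD: m=140.9235, payoff=0.0000, prob=0.055323
DDUD: m=97.1069, payoff=0.0000, prob=0.033675
UDUD: m=140.9235, payoff=0.0000, prob=0.055323
DUUD: m=121.3600, payoff=0.0000, prob=0.055323
UUUD: m=176.1200, payoff=0.0000, prob=0.090888
DDDU: m=81.6025, payoff=10.3375, prob=0.033675
UDDU: m=118.4231, payoff=0.0000, prob=0.055323
DUDU: m=118.4231, payoff=0.0000, prob=0.055323
UUDU: m=171.8579, payoff=0.0000, prob=0.090888
DDUU: m=99.5152, payoff=0.0000, prob=0.055323
UDUU: m=144.4184, payoff=0.0000, prob=0.090888
DUUU: m=121.3600, payoff=0.0000, prob=0.090888
UUUU: m=176.1200, payoff=0.0000, prob=0.149315
Price = Σ prob·payoff / R^4 = 0.861090 / 1.215506 = 0.7084

price = 0.7084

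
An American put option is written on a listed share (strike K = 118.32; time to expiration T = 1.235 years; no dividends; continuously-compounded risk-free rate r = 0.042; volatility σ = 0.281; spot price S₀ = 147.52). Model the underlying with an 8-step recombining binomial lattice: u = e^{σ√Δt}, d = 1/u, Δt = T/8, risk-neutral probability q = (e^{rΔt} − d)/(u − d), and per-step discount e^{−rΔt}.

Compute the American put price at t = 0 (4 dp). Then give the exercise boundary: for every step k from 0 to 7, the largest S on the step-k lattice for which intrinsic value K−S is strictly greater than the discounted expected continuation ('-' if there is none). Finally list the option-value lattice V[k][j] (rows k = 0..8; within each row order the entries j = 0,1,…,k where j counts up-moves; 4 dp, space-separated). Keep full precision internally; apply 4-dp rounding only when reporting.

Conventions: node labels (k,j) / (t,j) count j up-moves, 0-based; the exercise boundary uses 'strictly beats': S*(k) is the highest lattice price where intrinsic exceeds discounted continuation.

price = 4.1057
boundary = - - - - - 84.9388 94.8539 105.9264
tree:
4.1057
6.6653 1.6180
10.5493 2.8960 0.3703
16.1779 5.0983 0.7472 0.0009
23.8397 8.7816 1.5080 0.0017 0.0000
33.3812 14.6767 3.0432 0.0035 0.0000 0.0000
42.2598 23.4661 6.1414 0.0070 0.0000 0.0000 0.0000
50.2104 33.3812 12.3936 0.0142 0.0000 0.0000 0.0000 0.0000
57.3299 42.2598 23.4661 0.0286 0.0000 0.0000 0.0000 0.0000 0.0000

params: Δt=0.15438 u=1.11673 d=0.89547 q=0.50183 e^(-rΔt)=0.99354
t_8 payoffs: 57.3299 42.2598 23.4661 0.0286 0.0000 0.0000 0.0000 0.0000 0.0000
t_7: node(7,0) S=68.1096 payoff=50.2104 vs cont=49.4457 → 50.2104 [stop]  node(7,1) S=84.9388 payoff=33.3812 vs cont=32.6165 → 33.3812 [stop]  node(7,2) S=105.9264 payoff=12.3936 vs cont=11.6290 → 12.3936 [stop]  node(7,3) S=132.0997 payoff=0.0000 vs cont=0.0142 → 0.0142 [wait]  node(7,4) S=164.7403 payoff=0.0000 vs cont=0.0000 → 0.0000 [wait]  node(7,5) S=205.4460 payoff=0.0000 vs cont=0.0000 → 0.0000 [wait]  node(7,6) S=256.2098 payoff=0.0000 vs cont=0.0000 → 0.0000 [wait]  node(7,7) S=319.5167 payoff=0.0000 vs cont=0.0000 → 0.0000 [wait]  ⇒ S*(7)=105.9264
t_6: node(6,0) S=76.0602 payoff=42.2598 vs cont=41.4952 → 42.2598 [stop]  node(6,1) S=94.8539 payoff=23.4661 vs cont=22.7014 → 23.4661 [stop]  node(6,2) S=118.2914 payoff=0.0286 vs cont=6.1414 → 6.1414 [wait]  node(6,3) S=147.5200 payoff=0.0000 vs cont=0.0070 → 0.0070 [wait]  node(6,4) S=183.9708 payoff=0.0000 vs cont=0.0000 → 0.0000 [wait]  node(6,5) S=229.4282 payoff=0.0000 vs cont=0.0000 → 0.0000 [wait]  node(6,6) S=286.1176 payoff=0.0000 vs cont=0.0000 → 0.0000 [wait]  ⇒ S*(6)=94.8539
t_5: node(5,0) S=84.9388 payoff=33.3812 vs cont=32.6165 → 33.3812 [stop]  node(5,1) S=105.9264 payoff=12.3936 vs cont=14.6767 → 14.6767 [wait]  node(5,2) S=132.0997 payoff=0.0000 vs cont=3.0432 → 3.0432 [wait]  node(5,3) S=164.7403 payoff=0.0000 vs cont=0.0035 → 0.0035 [wait]  node(5,4) S=205.4460 payoff=0.0000 vs cont=0.0000 → 0.0000 [wait]  node(5,5) S=256.2098 payoff=0.0000 vs cont=0.0000 → 0.0000 [wait]  ⇒ S*(5)=84.9388
t_4: node(4,0) S=94.8539 payoff=23.4661 vs cont=23.8397 → 23.8397 [wait]  node(4,1) S=118.2914 payoff=0.0286 vs cont=8.7816 → 8.7816 [wait]  node(4,2) S=147.5200 payoff=0.0000 vs cont=1.5080 → 1.5080 [wait]  node(4,3) S=183.9708 payoff=0.0000 vs cont=0.0017 → 0.0017 [wait]  node(4,4) S=229.4282 payoff=0.0000 vs cont=0.0000 → 0.0000 [wait]  ⇒ S*(4)=-
t_3: node(3,0) S=105.9264 payoff=12.3936 vs cont=16.1779 → 16.1779 [wait]  node(3,1) S=132.0997 payoff=0.0000 vs cont=5.0983 → 5.0983 [wait]  node(3,2) S=164.7403 payoff=0.0000 vs cont=0.7472 → 0.7472 [wait]  node(3,3) S=205.4460 payoff=0.0000 vs cont=0.0009 → 0.0009 [wait]  ⇒ S*(3)=-
t_2: node(2,0) S=118.2914 payoff=0.0286 vs cont=10.5493 → 10.5493 [wait]  node(2,1) S=147.5200 payoff=0.0000 vs cont=2.8960 → 2.8960 [wait]  node(2,2) S=183.9708 payoff=0.0000 vs cont=0.3703 → 0.3703 [wait]  ⇒ S*(2)=-
t_1: node(1,0) S=132.0997 payoff=0.0000 vs cont=6.6653 → 6.6653 [wait]  node(1,1) S=164.7403 payoff=0.0000 vs cont=1.6180 → 1.6180 [wait]  ⇒ S*(1)=-
t_0: node(0,0) S=147.5200 payoff=0.0000 vs cont=4.1057 → 4.1057 [wait]  ⇒ S*(0)=-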